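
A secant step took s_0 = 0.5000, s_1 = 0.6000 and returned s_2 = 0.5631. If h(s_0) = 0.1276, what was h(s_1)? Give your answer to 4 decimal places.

-0.0746

The secant line through (0.5000, 0.1276) and (0.6000, h(s_1)) crosses zero at s_2 = 0.5631.
So (0.5000, 0.1276), (0.6000, h(s_1)), (0.5631, 0) are collinear:
h(s_1) = 0.1276 · (0.6000 − 0.5631) / (0.5000 − 0.5631) = 0.1276 · (0.036900)/(-0.063100) = -0.074619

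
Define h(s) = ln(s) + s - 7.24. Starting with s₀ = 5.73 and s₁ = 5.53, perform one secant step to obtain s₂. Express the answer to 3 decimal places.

h(5.73) = 0.23572, h(5.53) = 0.00019
s₂ = 5.53000 − 0.00019·(5.53000 − 5.73000) / (0.00019 − 0.23572) = 5.53000 − (-0.00004)/(-0.23553) = 5.52984

5.530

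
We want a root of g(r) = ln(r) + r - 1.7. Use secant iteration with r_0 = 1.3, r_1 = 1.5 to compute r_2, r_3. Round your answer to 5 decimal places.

1.38023, 1.37877

g(1.3) = -0.1376357, g(1.5) = 0.2054651
r_2 = 1.5000000 − 0.2054651·(1.5000000 − 1.3000000) / (0.2054651 − (-0.1376357)) = 1.5000000 − (0.0410930)/(0.3431008) = 1.3802305
g(1.3802305) = 0.0024810
r_3 = 1.3802305 − 0.0024810·(1.3802305 − 1.5000000) / (0.0024810 − 0.2054651) = 1.3802305 − (-0.0002971)/(-0.2029841) = 1.3787666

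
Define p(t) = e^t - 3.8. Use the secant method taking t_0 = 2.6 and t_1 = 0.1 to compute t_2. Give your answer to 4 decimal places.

0.6451

p(2.6) = 9.663738, p(0.1) = -2.694829
t_2 = 0.100000 − (-2.694829)·(0.100000 − 2.600000) / (-2.694829 − 9.663738) = 0.100000 − (6.737073)/(-12.358567) = 0.645134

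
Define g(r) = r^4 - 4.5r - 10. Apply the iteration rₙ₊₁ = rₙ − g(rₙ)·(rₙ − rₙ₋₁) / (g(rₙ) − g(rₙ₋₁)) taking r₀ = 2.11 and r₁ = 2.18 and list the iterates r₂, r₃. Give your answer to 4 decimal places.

2.1007, 2.1001

g(2.11) = 0.326194, g(2.18) = 2.775306
r₂ = 2.180000 − 2.775306·(2.180000 − 2.110000) / (2.775306 − 0.326194) = 2.180000 − (0.194271)/(2.449111) = 2.100677
g(2.100677) = 0.020137
r₃ = 2.100677 − 0.020137·(2.100677 − 2.180000) / (0.020137 − 2.775306) = 2.100677 − (-0.001597)/(-2.755169) = 2.100097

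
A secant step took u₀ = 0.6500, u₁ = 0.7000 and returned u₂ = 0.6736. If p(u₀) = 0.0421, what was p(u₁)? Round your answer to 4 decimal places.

-0.0471

The secant line through (0.6500, 0.0421) and (0.7000, p(u₁)) crosses zero at u₂ = 0.6736.
So (0.6500, 0.0421), (0.7000, p(u₁)), (0.6736, 0) are collinear:
p(u₁) = 0.0421 · (0.7000 − 0.6736) / (0.6500 − 0.6736) = 0.0421 · (0.026400)/(-0.023600) = -0.047095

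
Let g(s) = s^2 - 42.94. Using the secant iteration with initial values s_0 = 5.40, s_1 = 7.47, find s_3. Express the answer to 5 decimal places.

g(5.40) = -13.7800000, g(7.47) = 12.8609000
s_2 = 7.4700000 − 12.8609000·(7.4700000 − 5.4000000) / (12.8609000 − (-13.7800000)) = 7.4700000 − (26.6220630)/(26.6409000) = 6.4707071
g(6.4707071) = -1.0699500
s_3 = 6.4707071 − (-1.0699500)·(6.4707071 − 7.4700000) / (-1.0699500 − 12.8609000) = 6.4707071 − (1.0691935)/(-13.9308500) = 6.5474571

6.54746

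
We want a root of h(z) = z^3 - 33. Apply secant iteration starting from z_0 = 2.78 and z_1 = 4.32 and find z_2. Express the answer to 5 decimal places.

h(2.78) = -11.5150480, h(4.32) = 47.6215680
z_2 = 4.3200000 − 47.6215680·(4.3200000 − 2.7800000) / (47.6215680 − (-11.5150480)) = 4.3200000 − (73.3372147)/(59.1366160) = 3.0798679

3.07987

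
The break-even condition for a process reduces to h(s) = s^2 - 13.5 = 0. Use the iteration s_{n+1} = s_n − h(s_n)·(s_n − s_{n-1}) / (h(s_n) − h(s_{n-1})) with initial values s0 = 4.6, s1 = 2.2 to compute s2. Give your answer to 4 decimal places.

3.4735

h(4.6) = 7.660000, h(2.2) = -8.660000
s2 = 2.200000 − (-8.660000)·(2.200000 − 4.600000) / (-8.660000 − 7.660000) = 2.200000 − (20.784000)/(-16.320000) = 3.473529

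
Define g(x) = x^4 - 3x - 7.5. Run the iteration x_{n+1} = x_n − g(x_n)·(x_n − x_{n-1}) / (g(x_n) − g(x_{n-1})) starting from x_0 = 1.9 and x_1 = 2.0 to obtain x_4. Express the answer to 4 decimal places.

g(1.9) = -0.167900, g(2.0) = 2.500000
x_2 = 2.000000 − 2.500000·(2.000000 − 1.900000) / (2.500000 − (-0.167900)) = 2.000000 − (0.250000)/(2.667900) = 1.906293
g(1.906293) = -0.013256
x_3 = 1.906293 − (-0.013256)·(1.906293 − 2.000000) / (-0.013256 − 2.500000) = 1.906293 − (0.001242)/(-2.513256) = 1.906788
g(1.906788) = -0.001038
x_4 = 1.906788 − (-0.001038)·(1.906788 − 1.906293) / (-0.001038 − (-0.013256)) = 1.906788 − (-0.000001)/(0.012218) = 1.906830

1.9068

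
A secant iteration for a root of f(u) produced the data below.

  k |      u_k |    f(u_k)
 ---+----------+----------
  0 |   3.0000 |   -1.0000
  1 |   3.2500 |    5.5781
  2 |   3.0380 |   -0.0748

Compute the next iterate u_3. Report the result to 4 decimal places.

u_3 = 3.0380 − (-0.0748)·(3.0380 − 3.2500) / (-0.0748 − 5.5781)
   = 3.0380 − (0.015858)/(-5.652900) = 3.040805

3.0408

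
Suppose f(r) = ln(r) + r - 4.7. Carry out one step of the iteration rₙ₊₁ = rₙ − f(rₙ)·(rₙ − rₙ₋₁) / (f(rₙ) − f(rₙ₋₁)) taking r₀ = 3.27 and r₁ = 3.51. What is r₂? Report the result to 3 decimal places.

3.459

f(3.27) = -0.24521, f(3.51) = 0.06562
r₂ = 3.51000 − 0.06562·(3.51000 − 3.27000) / (0.06562 − (-0.24521)) = 3.51000 − (0.01575)/(0.31083) = 3.45934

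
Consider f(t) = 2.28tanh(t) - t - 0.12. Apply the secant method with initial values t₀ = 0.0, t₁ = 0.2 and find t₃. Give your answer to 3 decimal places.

f(0.0) = -0.12000, f(0.2) = 0.13002
t₂ = 0.20000 − 0.13002·(0.20000 − 0.00000) / (0.13002 − (-0.12000)) = 0.20000 − (0.02600)/(0.25002) = 0.09599
f(0.09599) = 0.00220
t₃ = 0.09599 − 0.00220·(0.09599 − 0.20000) / (0.00220 − 0.13002) = 0.09599 − (-0.00023)/(-0.12781) = 0.09420

0.094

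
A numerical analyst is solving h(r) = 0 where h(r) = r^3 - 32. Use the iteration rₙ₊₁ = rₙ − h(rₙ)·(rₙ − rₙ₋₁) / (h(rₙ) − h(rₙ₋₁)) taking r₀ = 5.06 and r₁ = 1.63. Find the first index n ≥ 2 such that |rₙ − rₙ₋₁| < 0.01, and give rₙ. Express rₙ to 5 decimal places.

h(5.06) = 97.5542160, h(1.63) = -27.6692530
r₂ = 1.6300000 − (-27.6692530)·(-3.4300000)/(-125.2234690) = 2.3878894;  |Δ| = 0.7578894
h(2.3878894) = -18.3842172
r₃ = 2.3878894 − (-18.3842172)·(0.7578894)/(9.2850358) = 3.8884978;  |Δ| = 1.5006084
h(3.8884978) = 26.7957021
r₄ = 3.8884978 − 26.7957021·(1.5006084)/(45.1799193) = 2.9985038;  |Δ| = 0.8899940
h(2.9985038) = -5.0403764
r₅ = 2.9985038 − (-5.0403764)·(-0.8899940)/(-31.8360785) = 3.1394102;  |Δ| = 0.1409063
h(3.1394102) = -1.0582997
r₆ = 3.1394102 − (-1.0582997)·(0.1409063)/(3.9820767) = 3.1768582;  |Δ| = 0.0374481
h(3.1768582) = 0.0622136
r₇ = 3.1768582 − 0.0622136·(0.0374481)/(1.1205133) = 3.1747790;  |Δ| = 0.0020792
|r₇ − r₆| = 0.0020792 < 0.01

n = 7, rₙ = 3.17478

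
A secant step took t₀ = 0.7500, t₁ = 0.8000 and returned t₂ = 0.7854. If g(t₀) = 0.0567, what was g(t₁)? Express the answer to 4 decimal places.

The secant line through (0.7500, 0.0567) and (0.8000, g(t₁)) crosses zero at t₂ = 0.7854.
So (0.7500, 0.0567), (0.8000, g(t₁)), (0.7854, 0) are collinear:
g(t₁) = 0.0567 · (0.8000 − 0.7854) / (0.7500 − 0.7854) = 0.0567 · (0.014600)/(-0.035400) = -0.023385

-0.0234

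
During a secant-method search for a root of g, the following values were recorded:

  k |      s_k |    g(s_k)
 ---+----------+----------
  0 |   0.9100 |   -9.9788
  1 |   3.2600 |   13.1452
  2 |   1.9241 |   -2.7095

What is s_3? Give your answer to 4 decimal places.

s_3 = 1.9241 − (-2.7095)·(1.9241 − 3.2600) / (-2.7095 − 13.1452)
   = 1.9241 − (3.619621)/(-15.854700) = 2.152400

2.1524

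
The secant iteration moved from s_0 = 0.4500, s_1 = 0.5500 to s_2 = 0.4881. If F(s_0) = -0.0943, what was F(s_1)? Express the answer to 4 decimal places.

The secant line through (0.4500, -0.0943) and (0.5500, F(s_1)) crosses zero at s_2 = 0.4881.
So (0.4500, -0.0943), (0.5500, F(s_1)), (0.4881, 0) are collinear:
F(s_1) = -0.0943 · (0.5500 − 0.4881) / (0.4500 − 0.4881) = -0.0943 · (0.061900)/(-0.038100) = 0.153207

0.1532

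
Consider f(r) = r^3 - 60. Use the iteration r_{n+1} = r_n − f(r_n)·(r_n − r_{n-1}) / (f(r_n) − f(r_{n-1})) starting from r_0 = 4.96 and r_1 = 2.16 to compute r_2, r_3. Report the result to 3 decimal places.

3.409, 4.271

f(4.96) = 62.02394, f(2.16) = -49.92230
r_2 = 2.16000 − (-49.92230)·(2.16000 − 4.96000) / (-49.92230 − 62.02394) = 2.16000 − (139.78245)/(-111.94624) = 3.40866
f(3.40866) = -20.39501
r_3 = 3.40866 − (-20.39501)·(3.40866 − 2.16000) / (-20.39501 − (-49.92230)) = 3.40866 − (-25.46637)/(29.52729) = 4.27113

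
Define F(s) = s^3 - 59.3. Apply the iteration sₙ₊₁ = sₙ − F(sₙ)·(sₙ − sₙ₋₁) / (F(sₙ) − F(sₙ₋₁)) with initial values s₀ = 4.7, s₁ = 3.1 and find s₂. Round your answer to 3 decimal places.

F(4.7) = 44.52300, F(3.1) = -29.50900
s₂ = 3.10000 − (-29.50900)·(3.10000 − 4.70000) / (-29.50900 − 44.52300) = 3.10000 − (47.21440)/(-74.03200) = 3.73776

3.738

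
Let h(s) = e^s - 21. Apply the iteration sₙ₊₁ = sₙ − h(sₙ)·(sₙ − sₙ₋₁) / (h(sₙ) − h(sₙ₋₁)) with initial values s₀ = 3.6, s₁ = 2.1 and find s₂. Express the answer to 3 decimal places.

h(3.6) = 15.59823, h(2.1) = -12.83383
s₂ = 2.10000 − (-12.83383)·(2.10000 − 3.60000) / (-12.83383 − 15.59823) = 2.10000 − (19.25075)/(-28.43206) = 2.77708

2.777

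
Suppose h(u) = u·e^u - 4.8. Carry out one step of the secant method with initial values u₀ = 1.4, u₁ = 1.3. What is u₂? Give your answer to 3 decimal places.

1.303

h(1.4) = 0.87728, h(1.3) = -0.02991
u₂ = 1.30000 − (-0.02991)·(1.30000 − 1.40000) / (-0.02991 − 0.87728) = 1.30000 − (0.00299)/(-0.90719) = 1.30330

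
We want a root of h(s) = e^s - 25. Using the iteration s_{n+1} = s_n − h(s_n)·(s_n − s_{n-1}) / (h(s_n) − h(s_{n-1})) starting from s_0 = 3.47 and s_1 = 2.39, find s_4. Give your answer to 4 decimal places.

3.2158

h(3.47) = 7.136742, h(2.39) = -14.086506
s_2 = 2.390000 − (-14.086506)·(2.390000 − 3.470000) / (-14.086506 − 7.136742) = 2.390000 − (15.213427)/(-21.223249) = 3.106828
h(3.106828) = -2.649954
s_3 = 3.106828 − (-2.649954)·(3.106828 − 2.390000) / (-2.649954 − (-14.086506)) = 3.106828 − (-1.899562)/(11.436552) = 3.272924
h(3.272924) = 1.388389
s_4 = 3.272924 − 1.388389·(3.272924 − 3.106828) / (1.388389 − (-2.649954)) = 3.272924 − (0.230605)/(4.038343) = 3.215820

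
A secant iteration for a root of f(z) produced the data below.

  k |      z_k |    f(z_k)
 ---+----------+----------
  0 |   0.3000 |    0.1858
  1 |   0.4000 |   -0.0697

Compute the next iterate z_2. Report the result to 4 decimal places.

0.3727

z_2 = 0.4000 − (-0.0697)·(0.4000 − 0.3000) / (-0.0697 − 0.1858)
   = 0.4000 − (-0.006970)/(-0.255500) = 0.372720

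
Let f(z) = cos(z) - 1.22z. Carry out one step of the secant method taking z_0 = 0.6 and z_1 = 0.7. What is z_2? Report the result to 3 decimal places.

0.651

f(0.6) = 0.09334, f(0.7) = -0.08916
z_2 = 0.70000 − (-0.08916)·(0.70000 − 0.60000) / (-0.08916 − 0.09334) = 0.70000 − (-0.00892)/(-0.18249) = 0.65114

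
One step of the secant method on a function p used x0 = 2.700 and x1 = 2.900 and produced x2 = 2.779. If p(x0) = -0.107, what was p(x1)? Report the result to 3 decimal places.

0.164

The secant line through (2.700, -0.107) and (2.900, p(x1)) crosses zero at x2 = 2.779.
So (2.700, -0.107), (2.900, p(x1)), (2.779, 0) are collinear:
p(x1) = -0.107 · (2.900 − 2.779) / (2.700 − 2.779) = -0.107 · (0.12100)/(-0.07900) = 0.16389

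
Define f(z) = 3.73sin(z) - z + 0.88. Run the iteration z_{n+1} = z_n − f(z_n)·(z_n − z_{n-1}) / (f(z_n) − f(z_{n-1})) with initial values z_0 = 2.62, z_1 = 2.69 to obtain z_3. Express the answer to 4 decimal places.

2.6478

f(2.62) = 0.118516, f(2.69) = -0.182231
z_2 = 2.690000 − (-0.182231)·(2.690000 − 2.620000) / (-0.182231 − 0.118516) = 2.690000 − (-0.012756)/(-0.300747) = 2.647585
f(2.647585) = 0.001025
z_3 = 2.647585 − 0.001025·(2.647585 − 2.690000) / (0.001025 − (-0.182231)) = 2.647585 − (-0.000043)/(0.183256) = 2.647822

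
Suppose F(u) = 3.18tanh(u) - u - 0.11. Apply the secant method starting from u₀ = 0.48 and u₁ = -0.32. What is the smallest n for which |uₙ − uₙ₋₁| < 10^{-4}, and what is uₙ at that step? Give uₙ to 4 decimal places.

F(0.48) = 0.829055, F(-0.32) = -0.774232
u₂ = -0.320000 − (-0.774232)·(-0.800000)/(-1.603287) = 0.066322;  |Δ| = 0.386322
F(0.066322) = 0.034274
u₃ = 0.066322 − 0.034274·(0.386322)/(0.808506) = 0.049945;  |Δ| = 0.016377
F(0.049945) = -0.001251
u₄ = 0.049945 − (-0.001251)·(-0.016377)/(-0.035525) = 0.050522;  |Δ| = 0.000577
F(0.050522) = 0.000002
u₅ = 0.050522 − 0.000002·(0.000577)/(0.001252) = 0.050521;  |Δ| = 0.000001
|u₅ − u₄| = 0.000001 < 10^{-4}

n = 5, uₙ = 0.0505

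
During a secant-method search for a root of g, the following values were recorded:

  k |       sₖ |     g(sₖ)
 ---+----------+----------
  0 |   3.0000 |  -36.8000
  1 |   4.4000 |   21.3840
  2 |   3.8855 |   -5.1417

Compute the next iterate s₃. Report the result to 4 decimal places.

3.9852

s₃ = 3.8855 − (-5.1417)·(3.8855 − 4.4000) / (-5.1417 − 21.3840)
   = 3.8855 − (2.645405)/(-26.525700) = 3.985230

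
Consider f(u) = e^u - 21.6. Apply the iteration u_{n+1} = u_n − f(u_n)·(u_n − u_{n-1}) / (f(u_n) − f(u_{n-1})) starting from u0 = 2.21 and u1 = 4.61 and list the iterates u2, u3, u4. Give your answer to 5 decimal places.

2.53793, 2.74899, 3.17298

f(2.21) = -12.4842836, f(4.61) = 78.8841496
u2 = 4.6100000 − 78.8841496·(4.6100000 − 2.2100000) / (78.8841496 − (-12.4842836)) = 4.6100000 − (189.3219591)/(91.3684332) = 2.5379281
f(2.5379281) = -8.9465723
u3 = 2.5379281 − (-8.9465723)·(2.5379281 − 4.6100000) / (-8.9465723 − 78.8841496) = 2.5379281 − (18.5379407)/(-87.8307219) = 2.7489926
f(2.7489926) = -5.9731191
u4 = 2.7489926 − (-5.9731191)·(2.7489926 − 2.5379281) / (-5.9731191 − (-8.9465723)) = 2.7489926 − (-1.2607129)/(2.9734532) = 3.1729821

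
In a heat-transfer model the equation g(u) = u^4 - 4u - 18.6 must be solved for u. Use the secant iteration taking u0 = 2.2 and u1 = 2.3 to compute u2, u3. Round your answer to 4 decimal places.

g(2.2) = -3.974400, g(2.3) = 0.184100
u2 = 2.300000 − 0.184100·(2.300000 − 2.200000) / (0.184100 − (-3.974400)) = 2.300000 − (0.018410)/(4.158500) = 2.295573
g(2.295573) = -0.013027
u3 = 2.295573 − (-0.013027)·(2.295573 − 2.300000) / (-0.013027 − 0.184100) = 2.295573 − (0.000058)/(-0.197127) = 2.295865

2.2956, 2.2959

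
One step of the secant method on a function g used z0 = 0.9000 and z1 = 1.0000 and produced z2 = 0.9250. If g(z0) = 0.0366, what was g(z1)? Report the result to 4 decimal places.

-0.1098

The secant line through (0.9000, 0.0366) and (1.0000, g(z1)) crosses zero at z2 = 0.9250.
So (0.9000, 0.0366), (1.0000, g(z1)), (0.9250, 0) are collinear:
g(z1) = 0.0366 · (1.0000 − 0.9250) / (0.9000 − 0.9250) = 0.0366 · (0.075000)/(-0.025000) = -0.109800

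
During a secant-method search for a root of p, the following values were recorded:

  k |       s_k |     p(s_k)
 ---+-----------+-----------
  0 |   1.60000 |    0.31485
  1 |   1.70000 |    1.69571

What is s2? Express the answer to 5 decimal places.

s2 = 1.70000 − 1.69571·(1.70000 − 1.60000) / (1.69571 − 0.31485)
   = 1.70000 − (0.1695710)/(1.3808600) = 1.5771990

1.57720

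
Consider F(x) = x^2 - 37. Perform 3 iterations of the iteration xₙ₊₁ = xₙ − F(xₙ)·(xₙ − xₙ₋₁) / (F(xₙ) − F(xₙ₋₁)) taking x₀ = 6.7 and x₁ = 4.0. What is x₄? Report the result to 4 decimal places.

6.0825

F(6.7) = 7.890000, F(4.0) = -21.000000
x₂ = 4.000000 − (-21.000000)·(4.000000 − 6.700000) / (-21.000000 − 7.890000) = 4.000000 − (56.700000)/(-28.890000) = 5.962617
F(5.962617) = -1.447201
x₃ = 5.962617 − (-1.447201)·(5.962617 − 4.000000) / (-1.447201 − (-21.000000)) = 5.962617 − (-2.840300)/(19.552799) = 6.107880
F(6.107880) = 0.306197
x₄ = 6.107880 − 0.306197·(6.107880 − 5.962617) / (0.306197 − (-1.447201)) = 6.107880 − (0.044479)/(1.753398) = 6.082513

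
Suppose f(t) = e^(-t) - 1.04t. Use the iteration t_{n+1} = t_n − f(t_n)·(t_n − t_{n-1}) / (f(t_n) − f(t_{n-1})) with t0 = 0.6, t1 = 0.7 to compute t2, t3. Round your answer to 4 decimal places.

f(0.6) = -0.075188, f(0.7) = -0.231415
t2 = 0.700000 − (-0.231415)·(0.700000 − 0.600000) / (-0.231415 − (-0.075188)) = 0.700000 − (-0.023141)/(-0.156226) = 0.551872
f(0.551872) = 0.001924
t3 = 0.551872 − 0.001924·(0.551872 − 0.700000) / (0.001924 − (-0.231415)) = 0.551872 − (-0.000285)/(0.233338) = 0.553093

0.5519, 0.5531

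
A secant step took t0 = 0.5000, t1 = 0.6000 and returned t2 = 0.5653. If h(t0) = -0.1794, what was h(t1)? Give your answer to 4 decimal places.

The secant line through (0.5000, -0.1794) and (0.6000, h(t1)) crosses zero at t2 = 0.5653.
So (0.5000, -0.1794), (0.6000, h(t1)), (0.5653, 0) are collinear:
h(t1) = -0.1794 · (0.6000 − 0.5653) / (0.5000 − 0.5653) = -0.1794 · (0.034700)/(-0.065300) = 0.095332

0.0953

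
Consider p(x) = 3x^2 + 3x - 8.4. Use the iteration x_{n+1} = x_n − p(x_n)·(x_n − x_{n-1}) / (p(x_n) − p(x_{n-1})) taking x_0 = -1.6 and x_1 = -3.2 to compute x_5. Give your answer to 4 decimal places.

-2.2464

p(-1.6) = -5.520000, p(-3.2) = 12.720000
x_2 = -3.200000 − 12.720000·(-3.200000 − (-1.600000)) / (12.720000 − (-5.520000)) = -3.200000 − (-20.352000)/(18.240000) = -2.084211
p(-2.084211) = -1.620831
x_3 = -2.084211 − (-1.620831)·(-2.084211 − (-3.200000)) / (-1.620831 − 12.720000) = -2.084211 − (-1.808506)/(-14.340831) = -2.210319
p(-2.210319) = -0.374423
x_4 = -2.210319 − (-0.374423)·(-2.210319 − (-2.084211)) / (-0.374423 − (-1.620831)) = -2.210319 − (0.047218)/(1.246408) = -2.248203
p(-2.248203) = 0.018638
x_5 = -2.248203 − 0.018638·(-2.248203 − (-2.210319)) / (0.018638 − (-0.374423)) = -2.248203 − (-0.000706)/(0.393060) = -2.246406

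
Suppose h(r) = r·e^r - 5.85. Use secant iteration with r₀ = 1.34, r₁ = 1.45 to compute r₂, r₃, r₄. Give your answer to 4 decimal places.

1.4157, 1.4175, 1.4175

h(1.34) = -0.732482, h(1.45) = 0.331516
r₂ = 1.450000 − 0.331516·(1.450000 − 1.340000) / (0.331516 − (-0.732482)) = 1.450000 − (0.036467)/(1.063998) = 1.415727
h(1.415727) = -0.017944
r₃ = 1.415727 − (-0.017944)·(1.415727 − 1.450000) / (-0.017944 − 0.331516) = 1.415727 − (0.000615)/(-0.349460) = 1.417487
h(1.417487) = -0.000409
r₄ = 1.417487 − (-0.000409)·(1.417487 − 1.415727) / (-0.000409 − (-0.017944)) = 1.417487 − (-0.000001)/(0.017535) = 1.417528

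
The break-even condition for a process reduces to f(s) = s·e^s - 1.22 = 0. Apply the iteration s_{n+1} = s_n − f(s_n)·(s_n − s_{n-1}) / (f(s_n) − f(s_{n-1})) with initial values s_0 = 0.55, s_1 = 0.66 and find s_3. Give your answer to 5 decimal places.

0.64199

f(0.55) = -0.2667108, f(0.66) = 0.0569629
s_2 = 0.6600000 − 0.0569629·(0.6600000 − 0.5500000) / (0.0569629 − (-0.2667108)) = 0.6600000 − (0.0062659)/(0.3236738) = 0.6406412
f(0.6406412) = -0.0042568
s_3 = 0.6406412 − (-0.0042568)·(0.6406412 − 0.6600000) / (-0.0042568 − 0.0569629) = 0.6406412 − (0.0000824)/(-0.0612197) = 0.6419873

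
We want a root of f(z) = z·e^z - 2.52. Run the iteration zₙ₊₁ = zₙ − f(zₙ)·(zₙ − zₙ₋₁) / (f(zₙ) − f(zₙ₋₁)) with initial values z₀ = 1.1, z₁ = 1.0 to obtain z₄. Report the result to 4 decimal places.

f(1.1) = 0.784583, f(1.0) = 0.198282
z₂ = 1.000000 − 0.198282·(1.000000 − 1.100000) / (0.198282 − 0.784583) = 1.000000 − (-0.019828)/(-0.586301) = 0.966181
f(0.966181) = 0.019016
z₃ = 0.966181 − 0.019016·(0.966181 − 1.000000) / (0.019016 − 0.198282) = 0.966181 − (-0.000643)/(-0.179266) = 0.962593
f(0.962593) = 0.000530
z₄ = 0.962593 − 0.000530·(0.962593 − 0.966181) / (0.000530 − 0.019016) = 0.962593 − (-0.000002)/(-0.018486) = 0.962491

0.9625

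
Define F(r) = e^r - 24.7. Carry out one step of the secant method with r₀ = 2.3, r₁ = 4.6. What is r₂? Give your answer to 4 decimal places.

2.6784

F(2.3) = -14.725818, F(4.6) = 74.784316
r₂ = 4.600000 − 74.784316·(4.600000 − 2.300000) / (74.784316 − (-14.725818)) = 4.600000 − (172.003926)/(89.510133) = 2.678386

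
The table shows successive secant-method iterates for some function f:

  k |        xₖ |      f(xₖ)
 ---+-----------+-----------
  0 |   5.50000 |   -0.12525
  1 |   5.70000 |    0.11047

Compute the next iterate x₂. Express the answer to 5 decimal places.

5.60627

x₂ = 5.70000 − 0.11047·(5.70000 − 5.50000) / (0.11047 − (-0.12525))
   = 5.70000 − (0.0220940)/(0.2357200) = 5.6062702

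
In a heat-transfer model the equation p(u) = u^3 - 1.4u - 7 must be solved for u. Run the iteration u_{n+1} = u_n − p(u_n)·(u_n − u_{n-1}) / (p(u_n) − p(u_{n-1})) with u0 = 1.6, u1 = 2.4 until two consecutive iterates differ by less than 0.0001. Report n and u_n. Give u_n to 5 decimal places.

p(1.6) = -5.1440000, p(2.4) = 3.4640000
u2 = 2.4000000 − 3.4640000·(0.8000000)/(8.6080000) = 2.0780669;  |Δ| = 0.3219331
p(2.0780669) = -0.9354483
u3 = 2.0780669 − (-0.9354483)·(-0.3219331)/(-4.3994483) = 2.1465191;  |Δ| = 0.0684522
p(2.1465191) = -0.1149453
u4 = 2.1465191 − (-0.1149453)·(0.0684522)/(0.8205030) = 2.1561086;  |Δ| = 0.0095895
p(2.1561086) = 0.0047752
u5 = 2.1561086 − 0.0047752·(0.0095895)/(0.1197205) = 2.1557261;  |Δ| = 0.0003825
p(2.1557261) = -0.0000227
u6 = 2.1557261 − (-0.0000227)·(-0.0003825)/(-0.0047980) = 2.1557279;  |Δ| = 0.0000018
|u6 − u5| = 0.0000018 < 0.0001

n = 6, u_n = 2.15573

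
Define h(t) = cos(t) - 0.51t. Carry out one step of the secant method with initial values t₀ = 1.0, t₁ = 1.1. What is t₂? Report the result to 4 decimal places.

1.0220

h(1.0) = 0.030302, h(1.1) = -0.107404
t₂ = 1.100000 − (-0.107404)·(1.100000 − 1.000000) / (-0.107404 − 0.030302) = 1.100000 − (-0.010740)/(-0.137706) = 1.022005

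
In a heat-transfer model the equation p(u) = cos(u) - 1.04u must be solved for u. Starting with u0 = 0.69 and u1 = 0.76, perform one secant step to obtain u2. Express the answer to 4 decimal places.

0.7215

p(0.69) = 0.053646, p(0.76) = -0.065564
u2 = 0.760000 − (-0.065564)·(0.760000 − 0.690000) / (-0.065564 − 0.053646) = 0.760000 − (-0.004589)/(-0.119210) = 0.721501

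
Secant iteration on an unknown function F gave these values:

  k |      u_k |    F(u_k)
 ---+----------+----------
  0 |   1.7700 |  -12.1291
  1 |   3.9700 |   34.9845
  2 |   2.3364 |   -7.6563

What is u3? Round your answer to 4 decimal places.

u3 = 2.3364 − (-7.6563)·(2.3364 − 3.9700) / (-7.6563 − 34.9845)
   = 2.3364 − (12.507332)/(-42.640800) = 2.629718

2.6297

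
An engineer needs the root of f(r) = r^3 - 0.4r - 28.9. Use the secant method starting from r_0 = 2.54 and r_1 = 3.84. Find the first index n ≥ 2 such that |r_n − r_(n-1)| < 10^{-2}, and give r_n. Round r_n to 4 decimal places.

f(2.54) = -13.528936, f(3.84) = 26.187104
r_2 = 3.840000 − 26.187104·(1.300000)/(39.716040) = 2.982834;  |Δ| = 0.857166
f(2.982834) = -3.553966
r_3 = 2.982834 − (-3.553966)·(-0.857166)/(-29.741070) = 3.085263;  |Δ| = 0.102429
f(3.085263) = -0.765963
r_4 = 3.085263 − (-0.765963)·(0.102429)/(2.788003) = 3.113404;  |Δ| = 0.028141
f(3.113404) = 0.033736
r_5 = 3.113404 − 0.033736·(0.028141)/(0.799698) = 3.112216;  |Δ| = 0.001187
|r_5 − r_4| = 0.001187 < 10^{-2}

n = 5, r_n = 3.1122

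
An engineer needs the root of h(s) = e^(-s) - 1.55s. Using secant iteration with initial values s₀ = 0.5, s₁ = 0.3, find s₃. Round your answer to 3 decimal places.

h(0.5) = -0.16847, h(0.3) = 0.27582
s₂ = 0.30000 − 0.27582·(0.30000 − 0.50000) / (0.27582 − (-0.16847)) = 0.30000 − (-0.05516)/(0.44429) = 0.42416
h(0.42416) = -0.00313
s₃ = 0.42416 − (-0.00313)·(0.42416 − 0.30000) / (-0.00313 − 0.27582) = 0.42416 − (-0.00039)/(-0.27895) = 0.42277

0.423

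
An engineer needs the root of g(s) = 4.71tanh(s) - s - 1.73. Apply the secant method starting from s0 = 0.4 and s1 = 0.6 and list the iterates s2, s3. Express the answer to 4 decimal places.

g(0.4) = -0.340440, g(0.6) = 0.199503
s2 = 0.600000 − 0.199503·(0.600000 − 0.400000) / (0.199503 − (-0.340440)) = 0.600000 − (0.039901)/(0.539944) = 0.526102
g(0.526102) = 0.015983
s3 = 0.526102 − 0.015983·(0.526102 − 0.600000) / (0.015983 − 0.199503) = 0.526102 − (-0.001181)/(-0.183521) = 0.519666

0.5261, 0.5197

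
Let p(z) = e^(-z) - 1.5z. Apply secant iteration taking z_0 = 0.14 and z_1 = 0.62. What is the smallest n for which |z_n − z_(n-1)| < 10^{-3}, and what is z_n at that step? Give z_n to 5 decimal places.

n = 4, z_n = 0.43256

p(0.14) = 0.6593582, p(0.62) = -0.3920556
z_2 = 0.6200000 − (-0.3920556)·(0.4800000)/(-1.0514138) = 0.4410156;  |Δ| = 0.1789844
p(0.4410156) = -0.0181407
z_3 = 0.4410156 − (-0.0181407)·(-0.1789844)/(0.3739148) = 0.4323321;  |Δ| = 0.0086835
p(0.4323321) = 0.0004958
z_4 = 0.4323321 − 0.0004958·(-0.0086835)/(0.0186365) = 0.4325630;  |Δ| = 0.0002310
|z_4 − z_3| = 0.0002310 < 10^{-3}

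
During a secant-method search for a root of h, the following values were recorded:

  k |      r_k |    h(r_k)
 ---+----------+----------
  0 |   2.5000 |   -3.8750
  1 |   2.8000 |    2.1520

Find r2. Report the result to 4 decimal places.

2.6929

r2 = 2.8000 − 2.1520·(2.8000 − 2.5000) / (2.1520 − (-3.8750))
   = 2.8000 − (0.645600)/(6.027000) = 2.692882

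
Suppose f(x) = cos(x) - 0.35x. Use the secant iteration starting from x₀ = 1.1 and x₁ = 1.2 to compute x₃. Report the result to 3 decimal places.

f(1.1) = 0.06860, f(1.2) = -0.05764
x₂ = 1.20000 − (-0.05764)·(1.20000 − 1.10000) / (-0.05764 − 0.06860) = 1.20000 − (-0.00576)/(-0.12624) = 1.15434
f(1.15434) = 0.00051
x₃ = 1.15434 − 0.00051·(1.15434 − 1.20000) / (0.00051 − (-0.05764)) = 1.15434 − (-0.00002)/(0.05815) = 1.15474

1.155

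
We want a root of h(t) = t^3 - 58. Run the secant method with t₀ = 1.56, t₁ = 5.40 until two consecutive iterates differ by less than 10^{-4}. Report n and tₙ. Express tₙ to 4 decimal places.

h(1.56) = -54.203584, h(5.40) = 99.464000
t₂ = 5.400000 − 99.464000·(3.840000)/(153.667584) = 2.914494;  |Δ| = 2.485506
h(2.914494) = -33.243495
t₃ = 2.914494 − (-33.243495)·(-2.485506)/(-132.707495) = 3.537118;  |Δ| = 0.622624
h(3.537118) = -13.746397
t₄ = 3.537118 − (-13.746397)·(0.622624)/(19.497099) = 3.976098;  |Δ| = 0.438980
h(3.976098) = 4.859558
t₅ = 3.976098 − 4.859558·(0.438980)/(18.605954) = 3.861444;  |Δ| = 0.114654
h(3.861444) = -0.422971
t₆ = 3.861444 − (-0.422971)·(-0.114654)/(-5.282528) = 3.870624;  |Δ| = 0.009180
h(3.870624) = -0.011337
t₇ = 3.870624 − (-0.011337)·(0.009180)/(0.411634) = 3.870877;  |Δ| = 0.000253
h(3.870877) = 0.000028
t₈ = 3.870877 − 0.000028·(0.000253)/(0.011365) = 3.870877;  |Δ| = 0.000001
|t₈ − t₇| = 0.000001 < 10^{-4}

n = 8, tₙ = 3.8709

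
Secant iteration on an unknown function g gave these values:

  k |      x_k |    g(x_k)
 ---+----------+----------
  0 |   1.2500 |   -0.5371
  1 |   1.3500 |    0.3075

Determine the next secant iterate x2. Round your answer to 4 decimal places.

x2 = 1.3500 − 0.3075·(1.3500 − 1.2500) / (0.3075 − (-0.5371))
   = 1.3500 − (0.030750)/(0.844600) = 1.313592

1.3136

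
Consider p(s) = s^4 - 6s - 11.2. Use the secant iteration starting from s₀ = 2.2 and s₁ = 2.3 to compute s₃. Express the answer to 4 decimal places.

2.2260

p(2.2) = -0.974400, p(2.3) = 2.984100
s₂ = 2.300000 − 2.984100·(2.300000 − 2.200000) / (2.984100 − (-0.974400)) = 2.300000 − (0.298410)/(3.958500) = 2.224615
p(2.224615) = -0.055946
s₃ = 2.224615 − (-0.055946)·(2.224615 − 2.300000) / (-0.055946 − 2.984100) = 2.224615 − (0.004217)/(-3.040046) = 2.226003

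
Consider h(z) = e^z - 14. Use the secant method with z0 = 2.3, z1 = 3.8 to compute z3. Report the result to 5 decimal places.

h(2.3) = -4.0258175, h(3.8) = 30.7011845
z2 = 3.8000000 − 30.7011845·(3.8000000 − 2.3000000) / (30.7011845 − (-4.0258175)) = 3.8000000 − (46.0517767)/(34.7270020) = 2.4738914
h(2.4738914) = -2.1314579
z3 = 2.4738914 − (-2.1314579)·(2.4738914 − 3.8000000) / (-2.1314579 − 30.7011845) = 2.4738914 − (2.8265447)/(-32.8326424) = 2.5599808

2.55998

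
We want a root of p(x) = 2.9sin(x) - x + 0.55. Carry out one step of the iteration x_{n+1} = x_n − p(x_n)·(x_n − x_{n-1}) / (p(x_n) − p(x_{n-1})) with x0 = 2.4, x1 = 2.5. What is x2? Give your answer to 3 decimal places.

2.434

p(2.4) = 0.10884, p(2.5) = -0.21443
x2 = 2.50000 − (-0.21443)·(2.50000 − 2.40000) / (-0.21443 − 0.10884) = 2.50000 − (-0.02144)/(-0.32327) = 2.43367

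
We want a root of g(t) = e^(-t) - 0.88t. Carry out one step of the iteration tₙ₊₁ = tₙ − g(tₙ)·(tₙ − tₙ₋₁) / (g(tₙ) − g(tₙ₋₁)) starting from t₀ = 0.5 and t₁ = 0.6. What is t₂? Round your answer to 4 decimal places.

g(0.5) = 0.166531, g(0.6) = 0.020812
t₂ = 0.600000 − 0.020812·(0.600000 − 0.500000) / (0.020812 − 0.166531) = 0.600000 − (0.002081)/(-0.145719) = 0.614282

0.6143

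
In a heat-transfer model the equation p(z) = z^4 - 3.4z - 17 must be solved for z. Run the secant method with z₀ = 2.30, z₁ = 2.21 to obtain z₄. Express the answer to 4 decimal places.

2.2264

p(2.30) = 3.164100, p(2.21) = -0.659567
z₂ = 2.210000 − (-0.659567)·(2.210000 − 2.300000) / (-0.659567 − 3.164100) = 2.210000 − (0.059361)/(-3.823667) = 2.225525
p(2.225525) = -0.034972
z₃ = 2.225525 − (-0.034972)·(2.225525 − 2.210000) / (-0.034972 − (-0.659567)) = 2.225525 − (-0.000543)/(0.624595) = 2.226394
p(2.226394) = 0.000422
z₄ = 2.226394 − 0.000422·(2.226394 − 2.225525) / (0.000422 − (-0.034972)) = 2.226394 − (0.000000)/(0.035394) = 2.226384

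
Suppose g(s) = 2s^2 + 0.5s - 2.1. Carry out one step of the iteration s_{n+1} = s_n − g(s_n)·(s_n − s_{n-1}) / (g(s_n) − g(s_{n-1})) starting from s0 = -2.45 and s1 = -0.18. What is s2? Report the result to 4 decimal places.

g(-2.45) = 8.680000, g(-0.18) = -2.125200
s2 = -0.180000 − (-2.125200)·(-0.180000 − (-2.450000)) / (-2.125200 − 8.680000) = -0.180000 − (-4.824204)/(-10.805200) = -0.626471

-0.6265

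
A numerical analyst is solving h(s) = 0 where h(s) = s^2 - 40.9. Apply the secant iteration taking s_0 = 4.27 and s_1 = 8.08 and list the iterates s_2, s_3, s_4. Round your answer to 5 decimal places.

6.10539, 6.36088, 6.39611

h(4.27) = -22.6671000, h(8.08) = 24.3864000
s_2 = 8.0800000 − 24.3864000·(8.0800000 − 4.2700000) / (24.3864000 − (-22.6671000)) = 8.0800000 − (92.9121840)/(47.0535000) = 6.1053927
h(6.1053927) = -3.6241798
s_3 = 6.1053927 − (-3.6241798)·(6.1053927 − 8.0800000) / (-3.6241798 − 24.3864000) = 6.1053927 − (7.1563319)/(-28.0105798) = 6.3608795
h(6.3608795) = -0.4392125
s_4 = 6.3608795 − (-0.4392125)·(6.3608795 − 6.1053927) / (-0.4392125 − (-3.6241798)) = 6.3608795 − (-0.1122130)/(3.1849673) = 6.3961115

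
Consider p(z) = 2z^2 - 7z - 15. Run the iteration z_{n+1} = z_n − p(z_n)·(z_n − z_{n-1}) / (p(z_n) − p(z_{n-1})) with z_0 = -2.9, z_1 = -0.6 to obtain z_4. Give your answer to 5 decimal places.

-1.49915

p(-2.9) = 22.1200000, p(-0.6) = -10.0800000
z_2 = -0.6000000 − (-10.0800000)·(-0.6000000 − (-2.9000000)) / (-10.0800000 − 22.1200000) = -0.6000000 − (-23.1840000)/(-32.2000000) = -1.3200000
p(-1.3200000) = -2.2752000
z_3 = -1.3200000 − (-2.2752000)·(-1.3200000 − (-0.6000000)) / (-2.2752000 − (-10.0800000)) = -1.3200000 − (1.6381440)/(7.8048000) = -1.5298893
p(-1.5298893) = 0.3903476
z_4 = -1.5298893 − 0.3903476·(-1.5298893 − (-1.3200000)) / (0.3903476 − (-2.2752000)) = -1.5298893 − (-0.0819298)/(2.6655476) = -1.4991527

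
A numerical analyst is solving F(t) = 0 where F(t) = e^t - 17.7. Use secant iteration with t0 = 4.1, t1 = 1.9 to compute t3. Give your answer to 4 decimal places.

F(4.1) = 42.640288, F(1.9) = -11.014106
t2 = 1.900000 − (-11.014106)·(1.900000 − 4.100000) / (-11.014106 − 42.640288) = 1.900000 − (24.231032)/(-53.654393) = 2.351613
F(2.351613) = -7.197501
t3 = 2.351613 − (-7.197501)·(2.351613 − 1.900000) / (-7.197501 − (-11.014106)) = 2.351613 − (-3.250487)/(3.816604) = 3.203283

3.2033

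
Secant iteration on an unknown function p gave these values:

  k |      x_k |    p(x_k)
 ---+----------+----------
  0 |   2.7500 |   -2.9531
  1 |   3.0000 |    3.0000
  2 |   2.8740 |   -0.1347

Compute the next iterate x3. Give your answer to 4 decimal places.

2.8794

x3 = 2.8740 − (-0.1347)·(2.8740 − 3.0000) / (-0.1347 − 3.0000)
   = 2.8740 − (0.016972)/(-3.134700) = 2.879414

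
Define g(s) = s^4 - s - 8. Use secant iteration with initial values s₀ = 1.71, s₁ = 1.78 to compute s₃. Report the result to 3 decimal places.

1.768

g(1.71) = -1.15964, g(1.78) = 0.25876
s₂ = 1.78000 − 0.25876·(1.78000 − 1.71000) / (0.25876 − (-1.15964)) = 1.78000 − (0.01811)/(1.41840) = 1.76723
g(1.76723) = -0.01347
s₃ = 1.76723 − (-0.01347)·(1.76723 − 1.78000) / (-0.01347 − 0.25876) = 1.76723 − (0.00017)/(-0.27223) = 1.76786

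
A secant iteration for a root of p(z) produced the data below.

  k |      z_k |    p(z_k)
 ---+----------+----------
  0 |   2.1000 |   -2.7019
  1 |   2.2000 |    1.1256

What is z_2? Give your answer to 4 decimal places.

z_2 = 2.2000 − 1.1256·(2.2000 − 2.1000) / (1.1256 − (-2.7019))
   = 2.2000 − (0.112560)/(3.827500) = 2.170592

2.1706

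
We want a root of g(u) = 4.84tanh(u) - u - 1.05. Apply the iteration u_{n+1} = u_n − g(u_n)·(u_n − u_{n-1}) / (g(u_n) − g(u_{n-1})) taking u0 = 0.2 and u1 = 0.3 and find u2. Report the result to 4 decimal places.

0.2831

g(0.2) = -0.294703, g(0.3) = 0.059953
u2 = 0.300000 − 0.059953·(0.300000 − 0.200000) / (0.059953 − (-0.294703)) = 0.300000 − (0.005995)/(0.354656) = 0.283095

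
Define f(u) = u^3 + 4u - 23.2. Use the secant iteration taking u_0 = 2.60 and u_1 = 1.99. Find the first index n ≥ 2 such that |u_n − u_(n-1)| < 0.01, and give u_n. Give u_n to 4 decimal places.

f(2.60) = 4.776000, f(1.99) = -7.359401
u_2 = 1.990000 − (-7.359401)·(-0.610000)/(-12.135401) = 2.359929;  |Δ| = 0.369929
f(2.359929) = -0.617218
u_3 = 2.359929 − (-0.617218)·(0.369929)/(6.742183) = 2.393794;  |Δ| = 0.033865
f(2.393794) = 0.092218
u_4 = 2.393794 − 0.092218·(0.033865)/(0.709436) = 2.389392;  |Δ| = 0.004402
|u_4 − u_3| = 0.004402 < 0.01

n = 4, u_n = 2.3894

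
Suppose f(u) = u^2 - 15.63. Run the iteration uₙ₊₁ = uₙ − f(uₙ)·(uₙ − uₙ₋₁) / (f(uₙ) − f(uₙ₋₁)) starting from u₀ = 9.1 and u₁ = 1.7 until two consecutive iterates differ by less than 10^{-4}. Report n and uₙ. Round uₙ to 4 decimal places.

n = 7, uₙ = 3.9535

f(9.1) = 67.180000, f(1.7) = -12.740000
u₂ = 1.700000 − (-12.740000)·(-7.400000)/(-79.920000) = 2.879630;  |Δ| = 1.179630
f(2.879630) = -7.337733
u₃ = 2.879630 − (-7.337733)·(1.179630)/(5.402267) = 4.481884;  |Δ| = 1.602255
f(4.481884) = 4.457287
u₄ = 4.481884 − 4.457287·(1.602255)/(11.795021) = 3.876399;  |Δ| = 0.605485
f(3.876399) = -0.603529
u₅ = 3.876399 − (-0.603529)·(-0.605485)/(-5.060817) = 3.948607;  |Δ| = 0.072207
f(3.948607) = -0.038507
u₆ = 3.948607 − (-0.038507)·(0.072207)/(0.565023) = 3.953527;  |Δ| = 0.004921
f(3.953527) = 0.000380
u₇ = 3.953527 − 0.000380·(0.004921)/(0.038886) = 3.953479;  |Δ| = 0.000048
|u₇ − u₆| = 0.000048 < 10^{-4}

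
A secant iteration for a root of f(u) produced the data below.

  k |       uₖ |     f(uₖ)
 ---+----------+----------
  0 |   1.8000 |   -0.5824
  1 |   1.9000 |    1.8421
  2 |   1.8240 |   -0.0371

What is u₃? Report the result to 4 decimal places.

1.8255

u₃ = 1.8240 − (-0.0371)·(1.8240 − 1.9000) / (-0.0371 − 1.8421)
   = 1.8240 − (0.002820)/(-1.879200) = 1.825500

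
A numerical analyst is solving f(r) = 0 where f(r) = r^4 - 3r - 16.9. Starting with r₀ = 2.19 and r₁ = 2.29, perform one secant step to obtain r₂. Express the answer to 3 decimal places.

2.201

f(2.19) = -0.46742, f(2.29) = 3.73058
r₂ = 2.29000 − 3.73058·(2.29000 − 2.19000) / (3.73058 − (-0.46742)) = 2.29000 − (0.37306)/(4.19801) = 2.20113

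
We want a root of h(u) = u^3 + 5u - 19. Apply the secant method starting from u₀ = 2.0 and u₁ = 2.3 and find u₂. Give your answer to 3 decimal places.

h(2.0) = -1.00000, h(2.3) = 4.66700
u₂ = 2.30000 − 4.66700·(2.30000 − 2.00000) / (4.66700 − (-1.00000)) = 2.30000 − (1.40010)/(5.66700) = 2.05294

2.053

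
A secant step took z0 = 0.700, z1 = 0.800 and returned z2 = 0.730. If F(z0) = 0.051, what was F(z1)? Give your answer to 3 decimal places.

The secant line through (0.700, 0.051) and (0.800, F(z1)) crosses zero at z2 = 0.730.
So (0.700, 0.051), (0.800, F(z1)), (0.730, 0) are collinear:
F(z1) = 0.051 · (0.800 − 0.730) / (0.700 − 0.730) = 0.051 · (0.07000)/(-0.03000) = -0.11900

-0.119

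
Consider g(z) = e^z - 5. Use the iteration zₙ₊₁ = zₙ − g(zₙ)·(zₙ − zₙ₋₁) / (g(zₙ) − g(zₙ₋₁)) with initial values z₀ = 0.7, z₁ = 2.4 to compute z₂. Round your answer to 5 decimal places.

g(0.7) = -2.9862473, g(2.4) = 6.0231764
z₂ = 2.4000000 − 6.0231764·(2.4000000 − 0.7000000) / (6.0231764 − (-2.9862473)) = 2.4000000 − (10.2393998)/(9.0094237) = 1.2634789

1.26348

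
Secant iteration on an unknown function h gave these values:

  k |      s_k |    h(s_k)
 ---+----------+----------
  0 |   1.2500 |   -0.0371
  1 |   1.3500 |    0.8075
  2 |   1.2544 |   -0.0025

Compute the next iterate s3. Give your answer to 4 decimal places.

1.2547

s3 = 1.2544 − (-0.0025)·(1.2544 − 1.3500) / (-0.0025 − 0.8075)
   = 1.2544 − (0.000239)/(-0.810000) = 1.254695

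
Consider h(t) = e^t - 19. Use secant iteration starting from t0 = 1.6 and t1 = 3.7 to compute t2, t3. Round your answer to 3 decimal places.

2.431, 2.764

h(1.6) = -14.04697, h(3.7) = 21.44730
t2 = 3.70000 − 21.44730·(3.70000 − 1.60000) / (21.44730 − (-14.04697)) = 3.70000 − (45.03934)/(35.49427) = 2.43108
h(2.43108) = -7.62883
t3 = 2.43108 − (-7.62883)·(2.43108 − 3.70000) / (-7.62883 − 21.44730) = 2.43108 − (9.68036)/(-29.07613) = 2.76401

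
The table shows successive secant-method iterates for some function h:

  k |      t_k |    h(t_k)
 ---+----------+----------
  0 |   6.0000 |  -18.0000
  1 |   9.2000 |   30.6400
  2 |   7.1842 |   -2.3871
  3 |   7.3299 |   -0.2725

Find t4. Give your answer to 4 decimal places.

t4 = 7.3299 − (-0.2725)·(7.3299 − 7.1842) / (-0.2725 − (-2.3871))
   = 7.3299 − (-0.039703)/(2.114600) = 7.348676

7.3487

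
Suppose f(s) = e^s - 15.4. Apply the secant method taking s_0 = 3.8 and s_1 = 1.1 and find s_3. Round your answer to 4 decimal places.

3.7894

f(3.8) = 29.301184, f(1.1) = -12.395834
s_2 = 1.100000 − (-12.395834)·(1.100000 − 3.800000) / (-12.395834 − 29.301184) = 1.100000 − (33.468752)/(-41.697018) = 1.902665
f(1.902665) = -8.696262
s_3 = 1.902665 − (-8.696262)·(1.902665 − 1.100000) / (-8.696262 − (-12.395834)) = 1.902665 − (-6.980188)/(3.699572) = 3.789421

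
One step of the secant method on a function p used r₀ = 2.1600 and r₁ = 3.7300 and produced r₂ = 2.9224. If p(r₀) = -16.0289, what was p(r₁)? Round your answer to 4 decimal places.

16.9792

The secant line through (2.1600, -16.0289) and (3.7300, p(r₁)) crosses zero at r₂ = 2.9224.
So (2.1600, -16.0289), (3.7300, p(r₁)), (2.9224, 0) are collinear:
p(r₁) = -16.0289 · (3.7300 − 2.9224) / (2.1600 − 2.9224) = -16.0289 · (0.807600)/(-0.762400) = 16.979197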